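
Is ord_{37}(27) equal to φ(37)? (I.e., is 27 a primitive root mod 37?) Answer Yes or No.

No

φ(37) = 37 − 1 = 36 = 2^2 · 3^2.
It suffices to check that the order of 27 is not a proper divisor of 36: compute 27^(36/q) for q ∈ {2, 3}.
27^18 ≡ 1 (mod 37)  [q = 2: ≡ 1 ✗]
27^12 ≡ 1 (mod 37)  [q = 3: ≡ 1 ✗]
The check at q = 2 fails, so 27 generates a proper subgroup.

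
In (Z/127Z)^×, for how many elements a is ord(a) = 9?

6

φ(127) = 127 − 1 = 126 = 2 · 3^2 · 7.
(Z/127Z)^× is cyclic (|G| = 126); a cyclic group of order m has exactly φ(d) elements of each order d | m, and none otherwise.
9 = 3^2 divides 126, and φ(9) = 6.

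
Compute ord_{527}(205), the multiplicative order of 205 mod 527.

By Lagrange's theorem, ord_527(205) divides φ(527) = φ(17·31) = (17−1)·(31−1) = 16·30 = 480 = 2^5 · 3 · 5.
Divisors of 480: 1, 2, 3, 4, 5, 6, 8, 10, 12, 15, 16, 20, 24, 30, 32, 40, 48, 60, 80, 96, 120, 160, 240, 480.
Evaluate successive powers at the divisors of 480:
205^1 ≡ 205 (mod 527)
205^2 ≡ 392 (mod 527)
205^3 ≡ 256 (mod 527)
205^4 ≡ 307 (mod 527)
205^5 ≡ 222 (mod 527)
205^6 ≡ 188 (mod 527)
205^8 ≡ 443 (mod 527)
205^10 ≡ 273 (mod 527)
205^12 ≡ 35 (mod 527)
205^15 ≡ 1 (mod 527) ✓
The smallest such exponent is 15, so the order of 205 is 15.

15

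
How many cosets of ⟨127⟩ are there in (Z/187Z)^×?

4

Since 127 ∈ (Z/187Z)^×, its order divides φ(187) = φ(11·17) = (11−1)·(17−1) = 10·16 = 160 = 2^5 · 5.
Divisors of 160: 1, 2, 4, 5, 8, 10, 16, 20, 32, 40, 80, 160.
Evaluate successive powers at the divisors of 160:
127^1 ≡ 127 (mod 187)
127^2 ≡ 47 (mod 187)
127^4 ≡ 152 (mod 187)
127^5 ≡ 43 (mod 187)
127^8 ≡ 103 (mod 187)
127^10 ≡ 166 (mod 187)
127^16 ≡ 137 (mod 187)
127^20 ≡ 67 (mod 187)
127^32 ≡ 69 (mod 187)
127^40 ≡ 1 (mod 187) ✓
Thus |⟨127⟩| = ord(127) = 40.
The index is φ(187) / ord(127) = 160 / 40 = 4.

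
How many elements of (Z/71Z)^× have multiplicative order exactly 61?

0

φ(71) = 71 − 1 = 70 = 2 · 5 · 7.
Since (Z/71Z)^× is cyclic of order 70, the number of elements of order d is φ(d) when d | 70 and 0 otherwise.
Here 70 is not a multiple of 61, so there are no elements of order 61.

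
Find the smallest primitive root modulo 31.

φ(31) = 31 − 1 = 30 = 2 · 3 · 5.
g is a primitive root iff g^(30/q) ≢ 1 (mod 31) for each prime q ∈ {2, 3, 5}.
g = 2: 2^15 ≡ 1 — hits 1, so not a primitive root.
g = 3: 3^15 ≡ 30; 3^10 ≡ 25; 3^6 ≡ 16 — none is 1, so 3 is a primitive root.
The smallest primitive root modulo 31 is 3.

3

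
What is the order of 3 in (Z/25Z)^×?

20

The order of 3 must divide φ(25) = φ(5^2) = 5·(5−1) = 20 = 2^2 · 5.
Divisors of 20: 1, 2, 4, 5, 10, 20.
Compute 3^d (mod 25) for the divisors d until we hit 1:
3^1 ≡ 3 (mod 25)
3^2 ≡ 9 (mod 25)
3^4 ≡ 6 (mod 25)
3^5 ≡ 18 (mod 25)
3^10 ≡ 24 (mod 25)
3^20 ≡ 1 (mod 25) ✓
So ord_25(3) = 20.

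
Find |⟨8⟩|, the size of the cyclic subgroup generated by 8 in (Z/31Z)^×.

5

Since 8 ∈ (Z/31Z)^×, its order divides φ(31) = 31 − 1 = 30 = 2 · 3 · 5.
Divisors of 30: 1, 2, 3, 5, 6, 10, 15, 30.
Compute 8^d (mod 31) for the divisors d until we hit 1:
8^1 ≡ 8 (mod 31)
8^2 ≡ 2 (mod 31)
8^3 ≡ 16 (mod 31)
8^5 ≡ 1 (mod 31) ✓
So ord_31(8) = 5.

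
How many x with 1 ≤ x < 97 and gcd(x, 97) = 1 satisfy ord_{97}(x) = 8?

4

φ(97) = 97 − 1 = 96 = 2^5 · 3.
In a cyclic group of order 96, there are φ(d) elements of order d for each divisor d of 96, and zero for non-divisors.
8 = 2^3 divides 96, and φ(8) = 4.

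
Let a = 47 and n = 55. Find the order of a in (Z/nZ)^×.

ord(47) | φ(55) = φ(5·11) = (5−1)·(11−1) = 4·10 = 40 = 2^3 · 5.
Divisors of 40: 1, 2, 4, 5, 8, 10, 20, 40.
Check 47^d mod 55 for each divisor in increasing order:
47^1 ≡ 47 (mod 55)
47^2 ≡ 9 (mod 55)
47^4 ≡ 26 (mod 55)
47^5 ≡ 12 (mod 55)
47^8 ≡ 16 (mod 55)
47^10 ≡ 34 (mod 55)
47^20 ≡ 1 (mod 55) ✓
Therefore the multiplicative order of 47 modulo 55 is 20.

20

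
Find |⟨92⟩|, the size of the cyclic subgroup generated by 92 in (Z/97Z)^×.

96

By Lagrange's theorem, ord_97(92) divides φ(97) = 97 − 1 = 96 = 2^5 · 3.
Divisors of 96: 1, 2, 3, 4, 6, 8, 12, 16, 24, 32, 48, 96.
Check 92^d mod 97 for each divisor in increasing order:
92^1 ≡ 92
92^2 ≡ 25
92^3 ≡ 69
92^4 ≡ 43
92^6 ≡ 8
92^8 ≡ 6
92^12 ≡ 64
92^16 ≡ 36
92^24 ≡ 22
92^32 ≡ 35
92^48 ≡ 96
92^96 ≡ 1
Therefore the multiplicative order of 92 modulo 97 is 96.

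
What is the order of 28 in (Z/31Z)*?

15

By Lagrange's theorem, ord_31(28) divides φ(31) = 31 − 1 = 30 = 2 · 3 · 5.
Divisors of 30: 1, 2, 3, 5, 6, 10, 15, 30.
Test each divisor d:
28^1 ≡ 28 (mod 31)
28^2 ≡ 9 (mod 31)
28^3 ≡ 4 (mod 31)
28^5 ≡ 5 (mod 31)
28^6 ≡ 16 (mod 31)
28^10 ≡ 25 (mod 31)
28^15 ≡ 1 (mod 31) ✓
Therefore the multiplicative order of 28 modulo 31 is 15.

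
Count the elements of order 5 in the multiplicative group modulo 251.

φ(251) = 251 − 1 = 250 = 2 · 5^3.
(Z/251Z)^× is cyclic (|G| = 250); a cyclic group of order m has exactly φ(d) elements of each order d | m, and none otherwise.
5 | 250, and φ(5) = 5 − 1 = 4.

4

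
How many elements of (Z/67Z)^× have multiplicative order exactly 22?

10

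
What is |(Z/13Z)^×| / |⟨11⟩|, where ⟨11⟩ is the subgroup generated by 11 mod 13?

1

The order of 11 must divide φ(13) = 13 − 1 = 12 = 2^2 · 3.
Divisors of 12: 1, 2, 3, 4, 6, 12.
Evaluate successive powers at the divisors of 12:
11^1 ≡ 11 (mod 13)
11^2 ≡ 4 (mod 13)
11^3 ≡ 5 (mod 13)
11^4 ≡ 3 (mod 13)
11^6 ≡ 12 (mod 13)
11^12 ≡ 1 (mod 13) ✓
So ord_13(11) = 12, hence |⟨11⟩| = 12.
[(Z/13Z)^× : ⟨11⟩] = 12/12 = 1.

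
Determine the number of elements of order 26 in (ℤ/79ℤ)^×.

φ(79) = 79 − 1 = 78 = 2 · 3 · 13.
Since (Z/79Z)^× is cyclic of order 78, the number of elements of order d is φ(d) when d | 78 and 0 otherwise.
26 = 2 · 13 divides 78, and φ(26) = 12.

12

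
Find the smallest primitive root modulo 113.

φ(113) = 113 − 1 = 112 = 2^4 · 7.
g is a primitive root iff g^(112/q) ≢ 1 (mod 113) for each prime q ∈ {2, 7}.
g = 2: 2^56 ≡ 1 — hits 1, so not a primitive root.
g = 3: 3^56 ≡ 112; 3^16 ≡ 49 — none is 1, so 3 is a primitive root.
So 3 is the smallest generator of (Z/113Z)^×.

3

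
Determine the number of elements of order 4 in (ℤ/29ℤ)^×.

φ(29) = 29 − 1 = 28 = 2^2 · 7.
(Z/29Z)^× is cyclic (|G| = 28); a cyclic group of order m has exactly φ(d) elements of each order d | m, and none otherwise.
4 = 2^2 divides 28, and φ(4) = 2.

2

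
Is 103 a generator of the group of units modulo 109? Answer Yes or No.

φ(109) = 109 − 1 = 108 = 2^2 · 3^3.
103 is a primitive root mod 109 iff 103^(φ(109)/q) ≢ 1 for every prime q | φ(109), i.e. q ∈ {2, 3}.
103^54 ≡ 108 (mod 109)  [q = 2: ≢ 1 ✓]
103^36 ≡ 63 (mod 109)  [q = 3: ≢ 1 ✓]
Every test exponent gives a nontrivial residue, hence 103 generates the full group.

Yes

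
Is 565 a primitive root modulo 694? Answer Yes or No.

Yes

φ(694) = φ(2)·φ(347) = 1·346 = 346 = 2 · 173.
Test 565^(346/q) mod 694 for each prime factor q of 346:
565^173 ≡ 693 (mod 694)  [q = 2: ≢ 1 ✓]
565^2 ≡ 679 (mod 694)  [q = 173: ≢ 1 ✓]
None equal 1, so ord_694(565) = 346: 565 is a primitive root.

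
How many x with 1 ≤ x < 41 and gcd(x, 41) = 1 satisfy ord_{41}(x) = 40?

φ(41) = 41 − 1 = 40 = 2^3 · 5.
Since (Z/41Z)^× is cyclic of order 40, the number of elements of order d is φ(d) when d | 40 and 0 otherwise.
40 = 2^3 · 5 divides 40, and φ(40) = 16.

16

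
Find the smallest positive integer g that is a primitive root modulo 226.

3

φ(226) = φ(2)·φ(113) = 1·112 = 112 = 2^4 · 7.
g is a primitive root iff g^(112/q) ≢ 1 (mod 226) for each prime q ∈ {2, 7}.
g = 2: gcd(2, 226) = 2 > 1, not a unit — skip.
g = 3: 3^56 ≡ 225; 3^16 ≡ 49 — none is 1, so 3 is a primitive root.
So 3 is the smallest generator of (Z/226Z)^×.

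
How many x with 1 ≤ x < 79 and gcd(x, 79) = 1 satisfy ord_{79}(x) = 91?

φ(79) = 79 − 1 = 78 = 2 · 3 · 13.
Since (Z/79Z)^× is cyclic of order 78, the number of elements of order d is φ(d) when d | 78 and 0 otherwise.
91 does not divide 78, so no element of (Z/79Z)^× has order 91.

0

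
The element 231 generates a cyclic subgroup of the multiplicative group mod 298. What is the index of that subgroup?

2

The order of 231 must divide φ(298) = φ(2)·φ(149) = 1·148 = 148 = 2^2 · 37.
Divisors of 148: 1, 2, 4, 37, 74, 148.
Evaluate successive powers at the divisors of 148:
231^1 ≡ 231
231^2 ≡ 19
231^4 ≡ 63
231^37 ≡ 297
231^74 ≡ 1
The order of 231 is 74, so the subgroup it generates has 74 elements.
The index is φ(298) / ord(231) = 148 / 74 = 2.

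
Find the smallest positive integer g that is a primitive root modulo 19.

φ(19) = 19 − 1 = 18 = 2 · 3^2.
g is a primitive root iff g^(18/q) ≢ 1 (mod 19) for each prime q ∈ {2, 3}.
g = 2: 2^9 ≡ 18; 2^6 ≡ 7 — none is 1, so 2 is a primitive root.
Hence the least primitive root of 19 is 2.

2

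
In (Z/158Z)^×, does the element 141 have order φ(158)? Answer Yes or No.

No

φ(158) = φ(2)·φ(79) = 1·78 = 78 = 2 · 3 · 13.
An element g generates (Z/158Z)^× iff g^(78/q) ≢ 1 (mod 158) for each prime q ∈ {2, 3, 13}.
141^39 ≡ 1 (mod 158)  [q = 2: ≡ 1 ✗]
141^26 ≡ 1 (mod 158)  [q = 3: ≡ 1 ✗]
141^6 ≡ 67 (mod 158)  [q = 13: ≢ 1 ✓]
Since 141^39 ≡ 1, the order of 141 divides 39 < 78, so 141 is not a primitive root.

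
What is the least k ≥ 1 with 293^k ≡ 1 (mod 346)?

172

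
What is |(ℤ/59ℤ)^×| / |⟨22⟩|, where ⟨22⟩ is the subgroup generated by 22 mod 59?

2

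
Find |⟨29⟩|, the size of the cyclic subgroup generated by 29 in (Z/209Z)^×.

90

By Lagrange's theorem, ord_209(29) divides φ(209) = φ(11·19) = (11−1)·(19−1) = 10·18 = 180 = 2^2 · 3^2 · 5.
Divisors of 180: 1, 2, 3, 4, 5, 6, 9, 10, 12, 15, 18, 20, 30, 36, 45, 60, 90, 180.
Test each divisor d:
29^1 ≡ 29 (mod 209)
29^2 ≡ 5 (mod 209)
29^3 ≡ 145 (mod 209)
29^4 ≡ 25 (mod 209)
29^5 ≡ 98 (mod 209)
29^6 ≡ 125 (mod 209)
29^9 ≡ 151 (mod 209)
29^10 ≡ 199 (mod 209)
29^12 ≡ 159 (mod 209)
29^15 ≡ 65 (mod 209)
29^18 ≡ 20 (mod 209)
29^20 ≡ 100 (mod 209)
29^30 ≡ 45 (mod 209)
29^36 ≡ 191 (mod 209)
29^45 ≡ 208 (mod 209)
29^60 ≡ 144 (mod 209)
29^90 ≡ 1 (mod 209) ✓
Therefore the multiplicative order of 29 modulo 209 is 90.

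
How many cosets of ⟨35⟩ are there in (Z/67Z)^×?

2

Since 35 ∈ (Z/67Z)^×, its order divides φ(67) = 67 − 1 = 66 = 2 · 3 · 11.
Divisors of 66: 1, 2, 3, 6, 11, 22, 33, 66.
Test each divisor d:
35^1 ≡ 35
35^2 ≡ 19
35^3 ≡ 62
35^6 ≡ 25
35^11 ≡ 37
35^22 ≡ 29
35^33 ≡ 1
The order of 35 is 33, so the subgroup it generates has 33 elements.
The index is φ(67) / ord(35) = 66 / 33 = 2.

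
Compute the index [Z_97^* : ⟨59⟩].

Since 59 ∈ (Z/97Z)^×, its order divides φ(97) = 97 − 1 = 96 = 2^5 · 3.
Divisors of 96: 1, 2, 3, 4, 6, 8, 12, 16, 24, 32, 48, 96.
Compute 59^d (mod 97) for the divisors d until we hit 1:
59^1 ≡ 59 (mod 97)
59^2 ≡ 86 (mod 97)
59^3 ≡ 30 (mod 97)
59^4 ≡ 24 (mod 97)
59^6 ≡ 27 (mod 97)
59^8 ≡ 91 (mod 97)
59^12 ≡ 50 (mod 97)
59^16 ≡ 36 (mod 97)
59^24 ≡ 75 (mod 97)
59^32 ≡ 35 (mod 97)
59^48 ≡ 96 (mod 97)
59^96 ≡ 1 (mod 97) ✓
Thus |⟨59⟩| = ord(59) = 96.
[(Z/97Z)^× : ⟨59⟩] = 96/96 = 1.

1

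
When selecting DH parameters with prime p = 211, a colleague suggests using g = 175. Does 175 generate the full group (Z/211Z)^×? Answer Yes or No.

Yes

φ(211) = 211 − 1 = 210 = 2 · 3 · 5 · 7.
It suffices to check that the order of 175 is not a proper divisor of 210: compute 175^(210/q) for q ∈ {2, 3, 5, 7}.
175^105 ≡ 210 (mod 211)  [q = 2: ≢ 1 ✓]
175^70 ≡ 196 (mod 211)  [q = 3: ≢ 1 ✓]
175^42 ≡ 188 (mod 211)  [q = 5: ≢ 1 ✓]
175^30 ≡ 148 (mod 211)  [q = 7: ≢ 1 ✓]
Every test exponent gives a nontrivial residue, hence 175 generates the full group.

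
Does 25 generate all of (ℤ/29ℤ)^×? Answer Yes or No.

φ(29) = 29 − 1 = 28 = 2^2 · 7.
Test 25^(28/q) mod 29 for each prime factor q of 28:
25^14 ≡ 1 (mod 29)  [q = 2: ≡ 1 ✗]
25^4 ≡ 24 (mod 29)  [q = 7: ≢ 1 ✓]
25^14 ≡ 1 shows ord(25) | 14, strictly less than φ(29); not a primitive root.

No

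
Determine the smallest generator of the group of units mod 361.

2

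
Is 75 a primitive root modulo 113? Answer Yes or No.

φ(113) = 113 − 1 = 112 = 2^4 · 7.
An element g generates (Z/113Z)^× iff g^(112/q) ≢ 1 (mod 113) for each prime q ∈ {2, 7}.
75^56 ≡ 112 (mod 113)  [q = 2: ≢ 1 ✓]
75^16 ≡ 30 (mod 113)  [q = 7: ≢ 1 ✓]
Every test exponent gives a nontrivial residue, hence 75 generates the full group.

Yes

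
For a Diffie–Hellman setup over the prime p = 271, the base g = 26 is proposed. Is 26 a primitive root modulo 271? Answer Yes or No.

φ(271) = 271 − 1 = 270 = 2 · 3^3 · 5.
Test 26^(270/q) mod 271 for each prime factor q of 270:
26^135 ≡ 270 (mod 271)  [q = 2: ≢ 1 ✓]
26^90 ≡ 242 (mod 271)  [q = 3: ≢ 1 ✓]
26^54 ≡ 244 (mod 271)  [q = 5: ≢ 1 ✓]
Every test exponent gives a nontrivial residue, hence 26 generates the full group.

Yes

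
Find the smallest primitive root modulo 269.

φ(269) = 269 − 1 = 268 = 2^2 · 67.
g is a primitive root iff g^(268/q) ≢ 1 (mod 269) for each prime q ∈ {2, 67}.
g = 2: 2^134 ≡ 268; 2^4 ≡ 16 — none is 1, so 2 is a primitive root.
So 2 is the smallest generator of (Z/269Z)^×.

2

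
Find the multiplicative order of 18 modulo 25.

4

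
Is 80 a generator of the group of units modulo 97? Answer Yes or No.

φ(97) = 97 − 1 = 96 = 2^5 · 3.
80 is a primitive root mod 97 iff 80^(φ(97)/q) ≢ 1 for every prime q | φ(97), i.e. q ∈ {2, 3}.
80^48 ≡ 96 (mod 97)  [q = 2: ≢ 1 ✓]
80^32 ≡ 61 (mod 97)  [q = 3: ≢ 1 ✓]
None equal 1, so ord_97(80) = 96: 80 is a primitive root.

Yes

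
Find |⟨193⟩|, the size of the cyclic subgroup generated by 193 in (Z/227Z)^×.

226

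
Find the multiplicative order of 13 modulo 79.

Since 13 ∈ (Z/79Z)^×, its order divides φ(79) = 79 − 1 = 78 = 2 · 3 · 13.
Divisors of 78: 1, 2, 3, 6, 13, 26, 39, 78.
Evaluate successive powers at the divisors of 78:
13^1 ≡ 13 (mod 79)
13^2 ≡ 11 (mod 79)
13^3 ≡ 64 (mod 79)
13^6 ≡ 67 (mod 79)
13^13 ≡ 55 (mod 79)
13^26 ≡ 23 (mod 79)
13^39 ≡ 1 (mod 79) ✓
So ord_79(13) = 39.

39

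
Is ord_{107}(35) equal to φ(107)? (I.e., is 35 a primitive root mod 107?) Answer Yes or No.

φ(107) = 107 − 1 = 106 = 2 · 53.
35 is a primitive root mod 107 iff 35^(φ(107)/q) ≢ 1 for every prime q | φ(107), i.e. q ∈ {2, 53}.
35^53 ≡ 1 (mod 107)  [q = 2: ≡ 1 ✗]
35^2 ≡ 48 (mod 107)  [q = 53: ≢ 1 ✓]
Since 35^53 ≡ 1, the order of 35 divides 53 < 106, so 35 is not a primitive root.

No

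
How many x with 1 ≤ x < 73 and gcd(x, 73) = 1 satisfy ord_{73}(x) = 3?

2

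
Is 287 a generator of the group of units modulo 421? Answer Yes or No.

φ(421) = 421 − 1 = 420 = 2^2 · 3 · 5 · 7.
287 is a primitive root mod 421 iff 287^(φ(421)/q) ≢ 1 for every prime q | φ(421), i.e. q ∈ {2, 3, 5, 7}.
287^210 ≡ 420 (mod 421)  [q = 2: ≢ 1 ✓]
287^140 ≡ 400 (mod 421)  [q = 3: ≢ 1 ✓]
287^84 ≡ 354 (mod 421)  [q = 5: ≢ 1 ✓]
287^60 ≡ 370 (mod 421)  [q = 7: ≢ 1 ✓]
All checks pass, so 287 has order 420 and is a primitive root modulo 421.

Yes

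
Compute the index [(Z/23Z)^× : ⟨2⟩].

By Lagrange's theorem, ord_23(2) divides φ(23) = 23 − 1 = 22 = 2 · 11.
Divisors of 22: 1, 2, 11, 22.
Compute 2^d (mod 23) for the divisors d until we hit 1:
2^1 ≡ 2
2^2 ≡ 4
2^11 ≡ 1
Thus |⟨2⟩| = ord(2) = 11.
The index is φ(23) / ord(2) = 22 / 11 = 2.

2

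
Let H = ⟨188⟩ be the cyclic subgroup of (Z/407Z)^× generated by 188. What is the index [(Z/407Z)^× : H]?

20

The order of 188 must divide φ(407) = φ(11·37) = (11−1)·(37−1) = 10·36 = 360 = 2^3 · 3^2 · 5.
Divisors of 360: 1, 2, 3, 4, 5, 6, 8, 9, 10, 12, 15, 18, 20, 24, 30, 36, 40, 45, 60, 72, 90, 120, 180, 360.
Compute 188^d (mod 407) for the divisors d until we hit 1:
188^1 ≡ 188 (mod 407)
188^2 ≡ 342 (mod 407)
188^3 ≡ 397 (mod 407)
188^4 ≡ 155 (mod 407)
188^5 ≡ 243 (mod 407)
188^6 ≡ 100 (mod 407)
188^8 ≡ 12 (mod 407)
188^9 ≡ 221 (mod 407)
188^10 ≡ 34 (mod 407)
188^12 ≡ 232 (mod 407)
188^15 ≡ 122 (mod 407)
188^18 ≡ 1 (mod 407) ✓
The order of 188 is 18, so the subgroup it generates has 18 elements.
The index is φ(407) / ord(188) = 360 / 18 = 20.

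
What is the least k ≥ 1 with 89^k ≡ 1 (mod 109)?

27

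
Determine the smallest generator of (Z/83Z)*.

2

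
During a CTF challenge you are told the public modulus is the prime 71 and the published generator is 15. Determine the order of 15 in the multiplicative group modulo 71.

35

ord(15) | φ(71) = 71 − 1 = 70 = 2 · 5 · 7.
Divisors of 70: 1, 2, 5, 7, 10, 14, 35, 70.
Evaluate successive powers at the divisors of 70:
15^1 ≡ 15
15^2 ≡ 12
15^5 ≡ 30
15^7 ≡ 5
15^10 ≡ 48
15^14 ≡ 25
15^35 ≡ 1
So ord_71(15) = 35.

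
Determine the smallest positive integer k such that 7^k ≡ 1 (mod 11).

10

Since 7 ∈ (Z/11Z)^×, its order divides φ(11) = 11 − 1 = 10 = 2 · 5.
Divisors of 10: 1, 2, 5, 10.
Check 7^d mod 11 for each divisor in increasing order:
7^1 ≡ 7 (mod 11)
7^2 ≡ 5 (mod 11)
7^5 ≡ 10 (mod 11)
7^10 ≡ 1 (mod 11) ✓
Hence ord(7) = 10.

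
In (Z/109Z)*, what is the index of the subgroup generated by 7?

By Lagrange's theorem, ord_109(7) divides φ(109) = 109 − 1 = 108 = 2^2 · 3^3.
Divisors of 108: 1, 2, 3, 4, 6, 9, 12, 18, 27, 36, 54, 108.
Evaluate successive powers at the divisors of 108:
7^1 ≡ 7
7^2 ≡ 49
7^3 ≡ 16
7^4 ≡ 3
7^6 ≡ 38
7^9 ≡ 63
7^12 ≡ 27
7^18 ≡ 45
7^27 ≡ 1
So ord_109(7) = 27, hence |⟨7⟩| = 27.
[(Z/109Z)^× : ⟨7⟩] = 108/27 = 4.

4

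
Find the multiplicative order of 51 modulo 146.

8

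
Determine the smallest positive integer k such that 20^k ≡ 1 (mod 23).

By Lagrange's theorem, ord_23(20) divides φ(23) = 23 − 1 = 22 = 2 · 11.
Divisors of 22: 1, 2, 11, 22.
Compute 20^d (mod 23) for the divisors d until we hit 1:
20^1 ≡ 20
20^2 ≡ 9
20^11 ≡ 22
20^22 ≡ 1
Therefore the multiplicative order of 20 modulo 23 is 22.

22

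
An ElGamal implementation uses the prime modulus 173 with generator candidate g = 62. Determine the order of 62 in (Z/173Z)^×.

ord(62) | φ(173) = 173 − 1 = 172 = 2^2 · 43.
Divisors of 172: 1, 2, 4, 43, 86, 172.
Check 62^d mod 173 for each divisor in increasing order:
62^1 ≡ 62 (mod 173)
62^2 ≡ 38 (mod 173)
62^4 ≡ 60 (mod 173)
62^43 ≡ 93 (mod 173)
62^86 ≡ 172 (mod 173)
62^172 ≡ 1 (mod 173) ✓
Therefore the multiplicative order of 62 modulo 173 is 172.

172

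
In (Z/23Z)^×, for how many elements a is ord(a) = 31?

φ(23) = 23 − 1 = 22 = 2 · 11.
In a cyclic group of order 22, there are φ(d) elements of order d for each divisor d of 22, and zero for non-divisors.
31 does not divide 22, so no element of (Z/23Z)^× has order 31.

0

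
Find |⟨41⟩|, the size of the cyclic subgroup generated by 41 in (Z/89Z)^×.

88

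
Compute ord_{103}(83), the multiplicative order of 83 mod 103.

51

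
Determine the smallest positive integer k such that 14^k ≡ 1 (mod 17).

The order of 14 must divide φ(17) = 17 − 1 = 16 = 2^4.
Divisors of 16: 1, 2, 4, 8, 16.
Test each divisor d:
14^1 ≡ 14
14^2 ≡ 9
14^4 ≡ 13
14^8 ≡ 16
14^16 ≡ 1
Therefore the multiplicative order of 14 modulo 17 is 16.

16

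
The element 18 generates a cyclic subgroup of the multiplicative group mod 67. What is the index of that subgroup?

1

ord(18) | φ(67) = 67 − 1 = 66 = 2 · 3 · 11.
Divisors of 66: 1, 2, 3, 6, 11, 22, 33, 66.
Evaluate successive powers at the divisors of 66:
18^1 ≡ 18
18^2 ≡ 56
18^3 ≡ 3
18^6 ≡ 9
18^11 ≡ 38
18^22 ≡ 37
18^33 ≡ 66
18^66 ≡ 1
The order of 18 is 66, so the subgroup it generates has 66 elements.
The index is φ(67) / ord(18) = 66 / 66 = 1.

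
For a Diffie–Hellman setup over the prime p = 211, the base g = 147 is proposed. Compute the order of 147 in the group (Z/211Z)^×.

70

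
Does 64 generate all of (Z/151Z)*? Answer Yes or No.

φ(151) = 151 − 1 = 150 = 2 · 3 · 5^2.
An element g generates (Z/151Z)^× iff g^(150/q) ≢ 1 (mod 151) for each prime q ∈ {2, 3, 5}.
64^75 ≡ 1 (mod 151)  [q = 2: ≡ 1 ✗]
64^50 ≡ 1 (mod 151)  [q = 3: ≡ 1 ✗]
64^30 ≡ 1 (mod 151)  [q = 5: ≡ 1 ✗]
64^75 ≡ 1 shows ord(64) | 75, strictly less than φ(151); not a primitive root.

No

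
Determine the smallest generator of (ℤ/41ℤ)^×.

φ(41) = 41 − 1 = 40 = 2^3 · 5.
g is a primitive root iff g^(40/q) ≢ 1 (mod 41) for each prime q ∈ {2, 5}.
g = 2: 2^20 ≡ 1 — hits 1, so not a primitive root.
g = 3: 3^20 ≡ 40; 3^8 ≡ 1 — hits 1, so not a primitive root.
g = 4: 4^20 ≡ 1 — hits 1, so not a primitive root.
g = 5: 5^20 ≡ 1 — hits 1, so not a primitive root.
g = 6: 6^20 ≡ 40; 6^8 ≡ 10 — none is 1, so 6 is a primitive root.
So 6 is the smallest generator of (Z/41Z)^×.

6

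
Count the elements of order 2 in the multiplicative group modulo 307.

1

φ(307) = 307 − 1 = 306 = 2 · 3^2 · 17.
(Z/307Z)^× is cyclic (|G| = 306); a cyclic group of order m has exactly φ(d) elements of each order d | m, and none otherwise.
2 | 306, and φ(2) = 2 − 1 = 1.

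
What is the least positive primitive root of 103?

5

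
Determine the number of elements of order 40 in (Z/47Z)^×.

0

φ(47) = 47 − 1 = 46 = 2 · 23.
(Z/47Z)^× is cyclic (|G| = 46); a cyclic group of order m has exactly φ(d) elements of each order d | m, and none otherwise.
40 does not divide 46, so no element of (Z/47Z)^× has order 40.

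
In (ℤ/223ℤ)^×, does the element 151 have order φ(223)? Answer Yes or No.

φ(223) = 223 − 1 = 222 = 2 · 3 · 37.
An element g generates (Z/223Z)^× iff g^(222/q) ≢ 1 (mod 223) for each prime q ∈ {2, 3, 37}.
151^111 ≡ 222 (mod 223)  [q = 2: ≢ 1 ✓]
151^74 ≡ 39 (mod 223)  [q = 3: ≢ 1 ✓]
151^6 ≡ 17 (mod 223)  [q = 37: ≢ 1 ✓]
All checks pass, so 151 has order 222 and is a primitive root modulo 223.

Yes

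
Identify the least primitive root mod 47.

5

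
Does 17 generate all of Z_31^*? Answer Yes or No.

φ(31) = 31 − 1 = 30 = 2 · 3 · 5.
Test 17^(30/q) mod 31 for each prime factor q of 30:
17^15 ≡ 30 (mod 31)  [q = 2: ≢ 1 ✓]
17^10 ≡ 25 (mod 31)  [q = 3: ≢ 1 ✓]
17^6 ≡ 8 (mod 31)  [q = 5: ≢ 1 ✓]
All checks pass, so 17 has order 30 and is a primitive root modulo 31.

Yes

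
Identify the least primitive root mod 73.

φ(73) = 73 − 1 = 72 = 2^3 · 3^2.
Test candidates g = 2, 3, … against the prime factors q ∈ {2, 3} of φ(73): g is a generator iff g^(72/q) ≢ 1 for every such q.
g = 2: 2^36 ≡ 1 — hits 1, so not a primitive root.
g = 3: 3^36 ≡ 1 — hits 1, so not a primitive root.
g = 4: 4^36 ≡ 1 — hits 1, so not a primitive root.
g = 5: 5^36 ≡ 72; 5^24 ≡ 8 — none is 1, so 5 is a primitive root.
The smallest primitive root modulo 73 is 5.

5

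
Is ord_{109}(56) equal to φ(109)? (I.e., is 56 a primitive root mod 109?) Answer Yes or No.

φ(109) = 109 − 1 = 108 = 2^2 · 3^3.
An element g generates (Z/109Z)^× iff g^(108/q) ≢ 1 (mod 109) for each prime q ∈ {2, 3}.
56^54 ≡ 108 (mod 109)  [q = 2: ≢ 1 ✓]
56^36 ≡ 63 (mod 109)  [q = 3: ≢ 1 ✓]
None equal 1, so ord_109(56) = 108: 56 is a primitive root.

Yes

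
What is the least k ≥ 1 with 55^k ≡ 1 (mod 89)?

Since 55 ∈ (Z/89Z)^×, its order divides φ(89) = 89 − 1 = 88 = 2^3 · 11.
Divisors of 88: 1, 2, 4, 8, 11, 22, 44, 88.
Check 55^d mod 89 for each divisor in increasing order:
55^1 ≡ 55
55^2 ≡ 88
55^4 ≡ 1
So ord_89(55) = 4.

4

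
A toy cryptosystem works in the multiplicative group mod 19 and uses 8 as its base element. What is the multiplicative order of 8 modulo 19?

ord(8) | φ(19) = 19 − 1 = 18 = 2 · 3^2.
Divisors of 18: 1, 2, 3, 6, 9, 18.
Test each divisor d:
8^1 ≡ 8
8^2 ≡ 7
8^3 ≡ 18
8^6 ≡ 1
So ord_19(8) = 6.

6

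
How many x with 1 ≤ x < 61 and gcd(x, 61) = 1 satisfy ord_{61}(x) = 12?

φ(61) = 61 − 1 = 60 = 2^2 · 3 · 5.
In a cyclic group of order 60, there are φ(d) elements of order d for each divisor d of 60, and zero for non-divisors.
12 = 2^2 · 3 divides 60, and φ(12) = 4.

4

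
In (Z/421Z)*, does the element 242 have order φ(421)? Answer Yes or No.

No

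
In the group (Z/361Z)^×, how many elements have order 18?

φ(361) = φ(19^2) = 19·(19−1) = 342 = 2 · 3^2 · 19.
Since (Z/361Z)^× is cyclic of order 342, the number of elements of order d is φ(d) when d | 342 and 0 otherwise.
18 = 2 · 3^2 divides 342, and φ(18) = 6.

6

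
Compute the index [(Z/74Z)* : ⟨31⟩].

ord(31) | φ(74) = φ(2)·φ(37) = 1·36 = 36 = 2^2 · 3^2.
Divisors of 36: 1, 2, 3, 4, 6, 9, 12, 18, 36.
Compute 31^d (mod 74) for the divisors d until we hit 1:
31^1 ≡ 31 (mod 74)
31^2 ≡ 73 (mod 74)
31^3 ≡ 43 (mod 74)
31^4 ≡ 1 (mod 74) ✓
So ord_74(31) = 4, hence |⟨31⟩| = 4.
[(Z/74Z)^× : ⟨31⟩] = 36/4 = 9.

9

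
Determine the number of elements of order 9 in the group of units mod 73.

6

φ(73) = 73 − 1 = 72 = 2^3 · 3^2.
Since (Z/73Z)^× is cyclic of order 72, the number of elements of order d is φ(d) when d | 72 and 0 otherwise.
9 = 3^2 divides 72, and φ(9) = 6.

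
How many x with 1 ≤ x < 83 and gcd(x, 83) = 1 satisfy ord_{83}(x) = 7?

0

φ(83) = 83 − 1 = 82 = 2 · 41.
Since (Z/83Z)^× is cyclic of order 82, the number of elements of order d is φ(d) when d | 82 and 0 otherwise.
7 does not divide 82, so no element of (Z/83Z)^× has order 7.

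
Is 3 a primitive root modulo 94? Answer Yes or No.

No

φ(94) = φ(2)·φ(47) = 1·46 = 46 = 2 · 23.
Test 3^(46/q) mod 94 for each prime factor q of 46:
3^23 ≡ 1 (mod 94)  [q = 2: ≡ 1 ✗]
3^2 ≡ 9 (mod 94)  [q = 23: ≢ 1 ✓]
3^23 ≡ 1 shows ord(3) | 23, strictly less than φ(94); not a primitive root.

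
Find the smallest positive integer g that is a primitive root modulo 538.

φ(538) = φ(2)·φ(269) = 1·268 = 268 = 2^2 · 67.
g is a primitive root iff g^(268/q) ≢ 1 (mod 538) for each prime q ∈ {2, 67}.
g = 2: gcd(2, 538) = 2 > 1, not a unit — skip.
g = 3: 3^134 ≡ 537; 3^4 ≡ 81 — none is 1, so 3 is a primitive root.
Hence the least primitive root of 538 is 3.

3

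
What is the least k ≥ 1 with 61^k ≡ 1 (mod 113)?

The order of 61 must divide φ(113) = 113 − 1 = 112 = 2^4 · 7.
Divisors of 112: 1, 2, 4, 7, 8, 14, 16, 28, 56, 112.
Test each divisor d:
61^1 ≡ 61 (mod 113)
61^2 ≡ 105 (mod 113)
61^4 ≡ 64 (mod 113)
61^7 ≡ 69 (mod 113)
61^8 ≡ 28 (mod 113)
61^14 ≡ 15 (mod 113)
61^16 ≡ 106 (mod 113)
61^28 ≡ 112 (mod 113)
61^56 ≡ 1 (mod 113) ✓
The smallest such exponent is 56, so the order of 61 is 56.

56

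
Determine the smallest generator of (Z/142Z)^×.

φ(142) = φ(2)·φ(71) = 1·70 = 70 = 2 · 5 · 7.
g is a primitive root iff g^(70/q) ≢ 1 (mod 142) for each prime q ∈ {2, 5, 7}.
g = 2: gcd(2, 142) = 2 > 1, not a unit — skip.
g = 3: 3^35 ≡ 1 — hits 1, so not a primitive root.
g = 4: gcd(4, 142) = 2 > 1, not a unit — skip.
g = 5: 5^35 ≡ 1 — hits 1, so not a primitive root.
g = 6: gcd(6, 142) = 2 > 1, not a unit — skip.
g = 7: 7^35 ≡ 141; 7^14 ≡ 125; 7^10 ≡ 45 — none is 1, so 7 is a primitive root.
Hence the least primitive root of 142 is 7.

7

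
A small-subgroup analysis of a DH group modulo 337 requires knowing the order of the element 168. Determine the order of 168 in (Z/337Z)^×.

Since 168 ∈ (Z/337Z)^×, its order divides φ(337) = 337 − 1 = 336 = 2^4 · 3 · 7.
Divisors of 336: 1, 2, 3, 4, 6, 7, 8, 12, 14, 16, 21, 24, 28, 42, 48, 56, 84, 112, 168, 336.
Compute 168^d (mod 337) for the divisors d until we hit 1:
168^1 ≡ 168 (mod 337)
168^2 ≡ 253 (mod 337)
168^3 ≡ 42 (mod 337)
168^4 ≡ 316 (mod 337)
168^6 ≡ 79 (mod 337)
168^7 ≡ 129 (mod 337)
168^8 ≡ 104 (mod 337)
168^12 ≡ 175 (mod 337)
168^14 ≡ 128 (mod 337)
168^16 ≡ 32 (mod 337)
168^21 ≡ 336 (mod 337)
168^24 ≡ 295 (mod 337)
168^28 ≡ 208 (mod 337)
168^42 ≡ 1 (mod 337) ✓
So ord_337(168) = 42.

42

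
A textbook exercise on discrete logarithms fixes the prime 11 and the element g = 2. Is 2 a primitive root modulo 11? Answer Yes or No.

Yes

φ(11) = 11 − 1 = 10 = 2 · 5.
Test 2^(10/q) mod 11 for each prime factor q of 10:
2^5 ≡ 10 (mod 11)  [q = 2: ≢ 1 ✓]
2^2 ≡ 4 (mod 11)  [q = 5: ≢ 1 ✓]
None equal 1, so ord_11(2) = 10: 2 is a primitive root.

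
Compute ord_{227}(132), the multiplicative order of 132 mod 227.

The order of 132 must divide φ(227) = 227 − 1 = 226 = 2 · 113.
Divisors of 226: 1, 2, 113, 226.
Compute 132^d (mod 227) for the divisors d until we hit 1:
132^1 ≡ 132
132^2 ≡ 172
132^113 ≡ 1
So ord_227(132) = 113.

113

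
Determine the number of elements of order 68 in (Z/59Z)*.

0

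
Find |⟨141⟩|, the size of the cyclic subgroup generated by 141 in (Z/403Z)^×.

60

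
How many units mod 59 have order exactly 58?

φ(59) = 59 − 1 = 58 = 2 · 29.
Since (Z/59Z)^× is cyclic of order 58, the number of elements of order d is φ(d) when d | 58 and 0 otherwise.
58 = 2 · 29 divides 58, and φ(58) = 28.

28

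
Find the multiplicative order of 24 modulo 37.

36

ord(24) | φ(37) = 37 − 1 = 36 = 2^2 · 3^2.
Divisors of 36: 1, 2, 3, 4, 6, 9, 12, 18, 36.
Test each divisor d:
24^1 ≡ 24 (mod 37)
24^2 ≡ 21 (mod 37)
24^3 ≡ 23 (mod 37)
24^4 ≡ 34 (mod 37)
24^6 ≡ 11 (mod 37)
24^9 ≡ 31 (mod 37)
24^12 ≡ 10 (mod 37)
24^18 ≡ 36 (mod 37)
24^36 ≡ 1 (mod 37) ✓
Therefore the multiplicative order of 24 modulo 37 is 36.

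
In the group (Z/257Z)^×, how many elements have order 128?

φ(257) = 257 − 1 = 256 = 2^8.
Since (Z/257Z)^× is cyclic of order 256, the number of elements of order d is φ(d) when d | 256 and 0 otherwise.
128 = 2^7 divides 256, and φ(128) = 64.

64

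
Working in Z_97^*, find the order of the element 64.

8

ord(64) | φ(97) = 97 − 1 = 96 = 2^5 · 3.
Divisors of 96: 1, 2, 3, 4, 6, 8, 12, 16, 24, 32, 48, 96.
Evaluate successive powers at the divisors of 96:
64^1 ≡ 64
64^2 ≡ 22
64^3 ≡ 50
64^4 ≡ 96
64^6 ≡ 75
64^8 ≡ 1
Therefore the multiplicative order of 64 modulo 97 is 8.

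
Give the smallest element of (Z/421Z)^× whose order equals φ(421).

φ(421) = 421 − 1 = 420 = 2^2 · 3 · 5 · 7.
g is a primitive root iff g^(420/q) ≢ 1 (mod 421) for each prime q ∈ {2, 3, 5, 7}.
g = 2: 2^210 ≡ 420; 2^140 ≡ 400; 2^84 ≡ 279; 2^60 ≡ 370 — none is 1, so 2 is a primitive root.
So 2 is the smallest generator of (Z/421Z)^×.

2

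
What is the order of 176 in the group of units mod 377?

The order of 176 must divide φ(377) = φ(13·29) = (13−1)·(29−1) = 12·28 = 336 = 2^4 · 3 · 7.
Divisors of 336: 1, 2, 3, 4, 6, 7, 8, 12, 14, 16, 21, 24, 28, 42, 48, 56, 84, 112, 168, 336.
Compute 176^d (mod 377) for the divisors d until we hit 1:
176^1 ≡ 176
176^2 ≡ 62
176^3 ≡ 356
176^4 ≡ 74
176^6 ≡ 64
176^7 ≡ 331
176^8 ≡ 198
176^12 ≡ 326
176^14 ≡ 231
176^16 ≡ 373
176^21 ≡ 307
176^24 ≡ 339
176^28 ≡ 204
176^42 ≡ 376
176^48 ≡ 313
176^56 ≡ 146
176^84 ≡ 1
The smallest such exponent is 84, so the order of 176 is 84.

84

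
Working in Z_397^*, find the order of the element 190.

ord(190) | φ(397) = 397 − 1 = 396 = 2^2 · 3^2 · 11.
Divisors of 396: 1, 2, 3, 4, 6, 9, 11, 12, 18, 22, 33, 36, 44, 66, 99, 132, 198, 396.
Compute 190^d (mod 397) for the divisors d until we hit 1:
190^1 ≡ 190
190^2 ≡ 370
190^3 ≡ 31
190^4 ≡ 332
190^6 ≡ 167
190^9 ≡ 16
190^11 ≡ 362
190^12 ≡ 99
190^18 ≡ 256
190^22 ≡ 34
190^33 ≡ 1
Hence ord(190) = 33.

33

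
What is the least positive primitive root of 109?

6

φ(109) = 109 − 1 = 108 = 2^2 · 3^3.
Test candidates g = 2, 3, … against the prime factors q ∈ {2, 3} of φ(109): g is a generator iff g^(108/q) ≢ 1 for every such q.
g = 2: 2^54 ≡ 108; 2^36 ≡ 1 — hits 1, so not a primitive root.
g = 3: 3^54 ≡ 1 — hits 1, so not a primitive root.
g = 4: 4^54 ≡ 1 — hits 1, so not a primitive root.
g = 5: 5^54 ≡ 1 — hits 1, so not a primitive root.
g = 6: 6^54 ≡ 108; 6^36 ≡ 63 — none is 1, so 6 is a primitive root.
The smallest primitive root modulo 109 is 6.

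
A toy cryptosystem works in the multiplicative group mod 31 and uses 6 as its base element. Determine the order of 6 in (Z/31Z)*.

6

ord(6) | φ(31) = 31 − 1 = 30 = 2 · 3 · 5.
Divisors of 30: 1, 2, 3, 5, 6, 10, 15, 30.
Test each divisor d:
6^1 ≡ 6 (mod 31)
6^2 ≡ 5 (mod 31)
6^3 ≡ 30 (mod 31)
6^5 ≡ 26 (mod 31)
6^6 ≡ 1 (mod 31) ✓
Therefore the multiplicative order of 6 modulo 31 is 6.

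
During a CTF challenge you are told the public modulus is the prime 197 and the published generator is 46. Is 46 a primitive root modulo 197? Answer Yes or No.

Yes

φ(197) = 197 − 1 = 196 = 2^2 · 7^2.
It suffices to check that the order of 46 is not a proper divisor of 196: compute 46^(196/q) for q ∈ {2, 7}.
46^98 ≡ 196 (mod 197)  [q = 2: ≢ 1 ✓]
46^28 ≡ 178 (mod 197)  [q = 7: ≢ 1 ✓]
Every test exponent gives a nontrivial residue, hence 46 generates the full group.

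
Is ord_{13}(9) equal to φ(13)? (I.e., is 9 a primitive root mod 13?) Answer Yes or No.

No

φ(13) = 13 − 1 = 12 = 2^2 · 3.
Test 9^(12/q) mod 13 for each prime factor q of 12:
9^6 ≡ 1 (mod 13)  [q = 2: ≡ 1 ✗]
9^4 ≡ 9 (mod 13)  [q = 3: ≢ 1 ✓]
9^6 ≡ 1 shows ord(9) | 6, strictly less than φ(13); not a primitive root.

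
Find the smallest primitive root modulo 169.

2

φ(169) = φ(13^2) = 13·(13−1) = 156 = 2^2 · 3 · 13.
Test candidates g = 2, 3, … against the prime factors q ∈ {2, 3, 13} of φ(169): g is a generator iff g^(156/q) ≢ 1 for every such q.
g = 2: 2^78 ≡ 168; 2^52 ≡ 146; 2^12 ≡ 40 — none is 1, so 2 is a primitive root.
Hence the least primitive root of 169 is 2.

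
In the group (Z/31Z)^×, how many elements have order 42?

0

φ(31) = 31 − 1 = 30 = 2 · 3 · 5.
(Z/31Z)^× is cyclic (|G| = 30); a cyclic group of order m has exactly φ(d) elements of each order d | m, and none otherwise.
Since 42 ∤ 30, the count is 0.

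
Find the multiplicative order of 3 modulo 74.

18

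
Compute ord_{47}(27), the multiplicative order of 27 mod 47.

23

ord(27) | φ(47) = 47 − 1 = 46 = 2 · 23.
Divisors of 46: 1, 2, 23, 46.
Evaluate successive powers at the divisors of 46:
27^1 ≡ 27
27^2 ≡ 24
27^23 ≡ 1
Therefore the multiplicative order of 27 modulo 47 is 23.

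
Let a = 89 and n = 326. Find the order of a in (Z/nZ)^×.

162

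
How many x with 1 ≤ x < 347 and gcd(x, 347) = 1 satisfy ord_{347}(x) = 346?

φ(347) = 347 − 1 = 346 = 2 · 173.
(Z/347Z)^× is cyclic (|G| = 346); a cyclic group of order m has exactly φ(d) elements of each order d | m, and none otherwise.
346 = 2 · 173 divides 346, and φ(346) = 172.

172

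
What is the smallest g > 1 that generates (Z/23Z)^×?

φ(23) = 23 − 1 = 22 = 2 · 11.
g is a primitive root iff g^(22/q) ≢ 1 (mod 23) for each prime q ∈ {2, 11}.
g = 2: 2^11 ≡ 1 — hits 1, so not a primitive root.
g = 3: 3^11 ≡ 1 — hits 1, so not a primitive root.
g = 4: 4^11 ≡ 1 — hits 1, so not a primitive root.
g = 5: 5^11 ≡ 22; 5^2 ≡ 2 — none is 1, so 5 is a primitive root.
The smallest primitive root modulo 23 is 5.

5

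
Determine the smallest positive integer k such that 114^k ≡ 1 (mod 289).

272

The order of 114 must divide φ(289) = φ(17^2) = 17·(17−1) = 272 = 2^4 · 17.
Divisors of 272: 1, 2, 4, 8, 16, 17, 34, 68, 136, 272.
Test each divisor d:
114^1 ≡ 114
114^2 ≡ 280
114^4 ≡ 81
114^8 ≡ 203
114^16 ≡ 171
114^17 ≡ 131
114^34 ≡ 110
114^68 ≡ 251
114^136 ≡ 288
114^272 ≡ 1
Therefore the multiplicative order of 114 modulo 289 is 272.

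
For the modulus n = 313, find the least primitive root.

10

φ(313) = 313 − 1 = 312 = 2^3 · 3 · 13.
g is a primitive root iff g^(312/q) ≢ 1 (mod 313) for each prime q ∈ {2, 3, 13}.
g = 2: 2^156 ≡ 1 — hits 1, so not a primitive root.
g = 3: 3^156 ≡ 1 — hits 1, so not a primitive root.
g = 4: 4^156 ≡ 1 — hits 1, so not a primitive root.
g = 5: 5^156 ≡ 312; 5^104 ≡ 1 — hits 1, so not a primitive root.
g = 6: 6^156 ≡ 1 — hits 1, so not a primitive root.
g = 7: 7^156 ≡ 312; 7^104 ≡ 1 — hits 1, so not a primitive root.
g = 8: 8^156 ≡ 1 — hits 1, so not a primitive root.
g = 9: 9^156 ≡ 1 — hits 1, so not a primitive root.
g = 10: 10^156 ≡ 312; 10^104 ≡ 214; 10^24 ≡ 103 — none is 1, so 10 is a primitive root.
So 10 is the smallest generator of (Z/313Z)^×.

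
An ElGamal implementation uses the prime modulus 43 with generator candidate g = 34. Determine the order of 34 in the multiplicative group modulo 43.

42

ord(34) | φ(43) = 43 − 1 = 42 = 2 · 3 · 7.
Divisors of 42: 1, 2, 3, 6, 7, 14, 21, 42.
Evaluate successive powers at the divisors of 42:
34^1 ≡ 34 (mod 43)
34^2 ≡ 38 (mod 43)
34^3 ≡ 2 (mod 43)
34^6 ≡ 4 (mod 43)
34^7 ≡ 7 (mod 43)
34^14 ≡ 6 (mod 43)
34^21 ≡ 42 (mod 43)
34^42 ≡ 1 (mod 43) ✓
So ord_43(34) = 42.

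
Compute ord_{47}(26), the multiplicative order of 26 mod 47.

46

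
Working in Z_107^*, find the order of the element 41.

53

ord(41) | φ(107) = 107 − 1 = 106 = 2 · 53.
Divisors of 106: 1, 2, 53, 106.
Test each divisor d:
41^1 ≡ 41
41^2 ≡ 76
41^53 ≡ 1
So ord_107(41) = 53.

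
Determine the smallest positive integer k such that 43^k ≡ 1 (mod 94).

46

ord(43) | φ(94) = φ(2)·φ(47) = 1·46 = 46 = 2 · 23.
Divisors of 46: 1, 2, 23, 46.
Check 43^d mod 94 for each divisor in increasing order:
43^1 ≡ 43
43^2 ≡ 63
43^23 ≡ 93
43^46 ≡ 1
Therefore the multiplicative order of 43 modulo 94 is 46.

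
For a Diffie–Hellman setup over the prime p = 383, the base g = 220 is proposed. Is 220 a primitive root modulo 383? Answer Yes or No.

No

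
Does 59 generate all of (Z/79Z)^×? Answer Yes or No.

Yes

φ(79) = 79 − 1 = 78 = 2 · 3 · 13.
It suffices to check that the order of 59 is not a proper divisor of 78: compute 59^(78/q) for q ∈ {2, 3, 13}.
59^39 ≡ 78 (mod 79)  [q = 2: ≢ 1 ✓]
59^26 ≡ 23 (mod 79)  [q = 3: ≢ 1 ✓]
59^6 ≡ 46 (mod 79)  [q = 13: ≢ 1 ✓]
Every test exponent gives a nontrivial residue, hence 59 generates the full group.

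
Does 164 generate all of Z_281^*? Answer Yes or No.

φ(281) = 281 − 1 = 280 = 2^3 · 5 · 7.
164 is a primitive root mod 281 iff 164^(φ(281)/q) ≢ 1 for every prime q | φ(281), i.e. q ∈ {2, 5, 7}.
164^140 ≡ 280 (mod 281)  [q = 2: ≢ 1 ✓]
164^56 ≡ 86 (mod 281)  [q = 5: ≢ 1 ✓]
164^40 ≡ 165 (mod 281)  [q = 7: ≢ 1 ✓]
All checks pass, so 164 has order 280 and is a primitive root modulo 281.

Yes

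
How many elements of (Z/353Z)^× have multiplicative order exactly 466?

0

φ(353) = 353 − 1 = 352 = 2^5 · 11.
Since (Z/353Z)^× is cyclic of order 352, the number of elements of order d is φ(d) when d | 352 and 0 otherwise.
Here 352 is not a multiple of 466, so there are no elements of order 466.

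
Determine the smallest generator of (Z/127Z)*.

3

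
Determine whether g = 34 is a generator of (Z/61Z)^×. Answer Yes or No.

No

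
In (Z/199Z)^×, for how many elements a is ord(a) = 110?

0

φ(199) = 199 − 1 = 198 = 2 · 3^2 · 11.
Since (Z/199Z)^× is cyclic of order 198, the number of elements of order d is φ(d) when d | 198 and 0 otherwise.
Since 110 ∤ 198, the count is 0.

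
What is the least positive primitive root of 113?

φ(113) = 113 − 1 = 112 = 2^4 · 7.
g is a primitive root iff g^(112/q) ≢ 1 (mod 113) for each prime q ∈ {2, 7}.
g = 2: 2^56 ≡ 1 — hits 1, so not a primitive root.
g = 3: 3^56 ≡ 112; 3^16 ≡ 49 — none is 1, so 3 is a primitive root.
The smallest primitive root modulo 113 is 3.

3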